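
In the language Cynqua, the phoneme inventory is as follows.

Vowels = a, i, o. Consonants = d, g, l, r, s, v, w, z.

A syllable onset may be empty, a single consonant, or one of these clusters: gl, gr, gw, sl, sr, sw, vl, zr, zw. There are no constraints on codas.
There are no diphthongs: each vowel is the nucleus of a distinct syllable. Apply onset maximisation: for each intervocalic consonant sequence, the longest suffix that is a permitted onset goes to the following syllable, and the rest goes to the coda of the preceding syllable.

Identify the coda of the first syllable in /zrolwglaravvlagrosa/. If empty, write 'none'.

lw

Vowels present: o, a, a, a, o, a; each is a nucleus, giving 6 syllables.
/o…a/ gap (V1→V2): /lwgl/; trying suffixes from longest down, /gl/ is the first permitted one, so coda /lw/ | onset /gl/.
/a…a/ gap (V2→V3): /r/ is a single consonant, so it becomes the next onset.
/a…a/ gap (V3→V4): /vvl/; trying suffixes from longest down, /vl/ is the first permitted one, so coda /v/ | onset /vl/.
/a…o/ gap (V4→V5): cluster /gr/ — /gr/ is itself a permitted onset, so the whole cluster goes right; preceding coda = ∅.
/o…a/ gap (V5→V6): /s/ → onset of the next syllable (single consonants are always licit onsets).
Putting it together: zrolw.gla.rav.vla.gro.sa.
Syllable 1 is /zrolw/: onset /zr/, nucleus /o/, coda /lw/.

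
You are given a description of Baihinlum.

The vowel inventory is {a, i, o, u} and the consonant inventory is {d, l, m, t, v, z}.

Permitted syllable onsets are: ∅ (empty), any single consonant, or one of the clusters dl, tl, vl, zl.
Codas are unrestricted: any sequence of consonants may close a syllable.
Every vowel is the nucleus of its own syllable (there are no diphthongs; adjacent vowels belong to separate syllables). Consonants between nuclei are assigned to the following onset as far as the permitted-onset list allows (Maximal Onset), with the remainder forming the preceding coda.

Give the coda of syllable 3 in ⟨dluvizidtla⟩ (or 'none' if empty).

Vowels present: u, i, i, a; each is a nucleus, giving 4 syllables.
/u…i/ gap (V1→V2): /v/ is a single consonant, so it becomes the next onset.
/i…i/ gap (V2→V3): /z/ is a single consonant, so it becomes the next onset.
/i…a/ gap (V3→V4): cluster /dtl/ — the longest permitted-onset suffix is /tl/; onset = /tl/, preceding coda = /d/.
Putting it together: dlu.vi.zid.tla.
Syllable 3 is /zid/: onset /z/, nucleus /i/, coda /d/.

d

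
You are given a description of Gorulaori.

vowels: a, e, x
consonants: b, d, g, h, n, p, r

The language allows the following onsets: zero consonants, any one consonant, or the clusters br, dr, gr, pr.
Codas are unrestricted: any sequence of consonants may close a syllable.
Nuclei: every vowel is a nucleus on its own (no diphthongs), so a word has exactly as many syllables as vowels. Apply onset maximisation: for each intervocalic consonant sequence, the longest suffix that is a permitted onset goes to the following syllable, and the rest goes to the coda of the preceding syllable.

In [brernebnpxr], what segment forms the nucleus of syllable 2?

e

Nuclei (vowels): e, e, x → 3 syllables.
The second nucleus (vowel 2 from the left) is /e/.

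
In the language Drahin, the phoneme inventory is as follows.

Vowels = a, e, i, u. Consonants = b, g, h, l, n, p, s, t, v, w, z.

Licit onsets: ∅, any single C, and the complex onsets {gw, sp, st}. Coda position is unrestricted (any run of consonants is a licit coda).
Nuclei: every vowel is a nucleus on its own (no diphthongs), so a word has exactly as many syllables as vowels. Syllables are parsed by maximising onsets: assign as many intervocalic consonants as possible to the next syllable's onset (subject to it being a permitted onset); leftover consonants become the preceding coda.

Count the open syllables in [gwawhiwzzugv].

Vowels present: a, i, u; each is a nucleus, giving 3 syllables.
/a…i/ gap (V1→V2): /wh/; trying suffixes from longest down, /h/ is the first permitted one, so coda /w/ | onset /h/.
/i…u/ gap (V2→V3): /wzz/ splits as /wz/ + /z/ (/z/ is the longest suffix that is a licit onset).
Putting it together: gwaw.hiwz.zugv.
Classifying each syllable: /gwaw/ (closed), /hiwz/ (closed), /zugv/ (closed).
Open syllables: 0.

0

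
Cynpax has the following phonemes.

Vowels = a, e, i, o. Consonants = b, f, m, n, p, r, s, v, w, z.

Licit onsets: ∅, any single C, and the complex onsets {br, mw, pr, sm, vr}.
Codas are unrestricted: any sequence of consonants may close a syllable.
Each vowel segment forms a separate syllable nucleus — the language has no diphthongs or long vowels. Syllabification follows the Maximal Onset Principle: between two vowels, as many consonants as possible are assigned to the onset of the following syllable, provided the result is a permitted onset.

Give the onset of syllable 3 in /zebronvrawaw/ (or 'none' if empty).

The vowels are e, o, a, a — 4 nuclei, so 4 syllables.
Between /e/ (V1) and /o/ (V2): /br/ is a licit onset in full, so it all attaches to the next syllable.
Between /o/ (V2) and /a/ (V3): cluster /nvr/ — the longest permitted-onset suffix is /vr/; onset = /vr/, preceding coda = /n/.
Between /a/ (V3) and /a/ (V4): /w/ → onset of the next syllable (single consonants are always licit onsets).
Result: ze.bron.vra.waw.
Syllable 3 is /vra/: onset /vr/, nucleus /a/, coda ∅.

vr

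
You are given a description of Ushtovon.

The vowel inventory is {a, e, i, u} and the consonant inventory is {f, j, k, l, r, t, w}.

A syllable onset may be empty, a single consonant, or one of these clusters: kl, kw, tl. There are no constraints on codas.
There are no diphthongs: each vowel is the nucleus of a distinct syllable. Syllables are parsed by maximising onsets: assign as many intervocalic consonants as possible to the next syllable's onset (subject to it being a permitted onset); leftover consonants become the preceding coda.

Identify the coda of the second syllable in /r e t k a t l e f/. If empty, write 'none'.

The vowels are e, a, e — 3 nuclei, so 3 syllables.
V1 /e/ – V2 /a/: /tk/ splits as /t/ + /k/ (/k/ is the longest suffix that is a licit onset).
V2 /a/ – V3 /e/: /tl/ — entire cluster is a permitted onset → onset /tl/, coda ∅.
Result: ret.ka.tlef.
Syllable 2 is /ka/: onset /k/, nucleus /a/, coda ∅.

none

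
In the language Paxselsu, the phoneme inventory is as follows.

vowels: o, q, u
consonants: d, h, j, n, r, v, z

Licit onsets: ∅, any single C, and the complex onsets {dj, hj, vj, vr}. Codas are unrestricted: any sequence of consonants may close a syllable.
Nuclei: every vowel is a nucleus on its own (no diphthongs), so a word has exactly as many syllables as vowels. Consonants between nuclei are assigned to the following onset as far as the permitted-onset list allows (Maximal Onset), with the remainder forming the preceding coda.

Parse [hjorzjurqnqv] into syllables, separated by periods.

Nuclei (vowels): o, u, q, q → 4 syllables.
/o…u/ gap (V1→V2): /rzj/; trying suffixes from longest down, /j/ is the first permitted one, so coda /rz/ | onset /j/.
/u…q/ gap (V2→V3): just /r/ — single C goes to the following onset.
/q…q/ gap (V3→V4): /n/ is a single consonant, so it becomes the next onset.

hjorz.ju.rq.nqv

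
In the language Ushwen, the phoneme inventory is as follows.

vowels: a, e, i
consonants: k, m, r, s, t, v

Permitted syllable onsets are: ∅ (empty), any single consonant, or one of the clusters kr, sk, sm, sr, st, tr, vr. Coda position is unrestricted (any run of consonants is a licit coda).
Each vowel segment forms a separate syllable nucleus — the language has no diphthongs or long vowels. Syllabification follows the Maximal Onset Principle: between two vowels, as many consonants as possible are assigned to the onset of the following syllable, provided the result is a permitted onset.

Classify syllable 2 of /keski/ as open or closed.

Vowels present: e, i; each is a nucleus, giving 2 syllables.
Between /e/ (V1) and /i/ (V2): /sk/ is a licit onset in full, so it all attaches to the next syllable.
Syllabification: ke.ski.
Syllable 2 is /ski/; it ends in its nucleus with no coda, so it is open.

open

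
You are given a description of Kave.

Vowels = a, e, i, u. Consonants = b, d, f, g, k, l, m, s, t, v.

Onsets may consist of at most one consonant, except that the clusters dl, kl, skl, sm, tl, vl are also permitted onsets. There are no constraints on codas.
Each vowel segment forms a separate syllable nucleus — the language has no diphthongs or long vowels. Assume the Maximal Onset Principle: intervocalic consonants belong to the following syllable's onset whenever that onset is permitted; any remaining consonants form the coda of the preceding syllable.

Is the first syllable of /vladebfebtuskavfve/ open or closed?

Nuclei (vowels): a, e, e, u, a, e → 6 syllables.
σ1/σ2 boundary: /d/ → onset of the next syllable (single consonants are always licit onsets).
σ2/σ3 boundary: /bf/; trying suffixes from longest down, /f/ is the first permitted one, so coda /b/ | onset /f/.
σ3/σ4 boundary: /bt/ splits as /b/ + /t/ (/t/ is the longest suffix that is a licit onset).
σ4/σ5 boundary: /sk/; trying suffixes from longest down, /k/ is the first permitted one, so coda /s/ | onset /k/.
σ5/σ6 boundary: /vfv/ splits as /vf/ + /v/ (/v/ is the longest suffix that is a licit onset).
Syllabification: vla.deb.feb.tus.kavf.ve.
Syllable 1 is /vla/; it ends in its nucleus with no coda, so it is open.

open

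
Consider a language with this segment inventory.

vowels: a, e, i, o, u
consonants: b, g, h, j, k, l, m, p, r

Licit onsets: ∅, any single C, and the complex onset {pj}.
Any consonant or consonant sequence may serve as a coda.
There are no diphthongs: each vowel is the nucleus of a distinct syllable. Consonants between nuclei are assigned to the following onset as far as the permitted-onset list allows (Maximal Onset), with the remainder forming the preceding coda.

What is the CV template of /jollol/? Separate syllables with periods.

Vowels present: o, o; each is a nucleus, giving 2 syllables.
σ1/σ2 boundary: /ll/ splits as /l/ + /l/ (/l/ is the longest suffix that is a licit onset).
So the parse is jol.lol.
Mapping each syllable to C/V: /jol/ → CVC, /lol/ → CVC.

CVC.CVC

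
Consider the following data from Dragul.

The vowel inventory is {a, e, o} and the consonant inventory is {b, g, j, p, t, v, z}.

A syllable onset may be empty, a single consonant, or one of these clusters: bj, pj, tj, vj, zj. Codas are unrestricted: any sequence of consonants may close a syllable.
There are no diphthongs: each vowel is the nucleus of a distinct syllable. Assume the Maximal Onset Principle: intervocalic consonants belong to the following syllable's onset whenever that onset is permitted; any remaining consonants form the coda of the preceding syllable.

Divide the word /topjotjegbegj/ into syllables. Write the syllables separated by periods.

to.pjo.tjeg.begj

Nuclei (vowels): o, o, e, e → 4 syllables.
/o…o/ gap (V1→V2): /pj/ — entire cluster is a permitted onset → onset /pj/, coda ∅.
/o…e/ gap (V2→V3): /tj/ is a licit onset in full, so it all attaches to the next syllable.
/e…e/ gap (V3→V4): /gb/ splits as /g/ + /b/ (/b/ is the longest suffix that is a licit onset).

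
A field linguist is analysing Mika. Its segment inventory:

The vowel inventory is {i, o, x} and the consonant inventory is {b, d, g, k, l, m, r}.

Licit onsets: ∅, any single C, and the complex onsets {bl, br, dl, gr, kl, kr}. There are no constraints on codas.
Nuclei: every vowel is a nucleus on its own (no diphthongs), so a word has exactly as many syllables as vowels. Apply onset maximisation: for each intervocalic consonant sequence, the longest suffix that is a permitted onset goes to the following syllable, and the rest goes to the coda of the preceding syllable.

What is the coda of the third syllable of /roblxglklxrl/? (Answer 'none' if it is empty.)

The vowels are o, x, x — 3 nuclei, so 3 syllables.
V1 /o/ – V2 /x/: cluster /bl/ — /bl/ is itself a permitted onset, so the whole cluster goes right; preceding coda = ∅.
V2 /x/ – V3 /x/: cluster /glkl/ — the longest permitted-onset suffix is /kl/; onset = /kl/, preceding coda = /gl/.
Result: ro.blxgl.klxrl.
Syllable 3 is /klxrl/: onset /kl/, nucleus /x/, coda /rl/.

rl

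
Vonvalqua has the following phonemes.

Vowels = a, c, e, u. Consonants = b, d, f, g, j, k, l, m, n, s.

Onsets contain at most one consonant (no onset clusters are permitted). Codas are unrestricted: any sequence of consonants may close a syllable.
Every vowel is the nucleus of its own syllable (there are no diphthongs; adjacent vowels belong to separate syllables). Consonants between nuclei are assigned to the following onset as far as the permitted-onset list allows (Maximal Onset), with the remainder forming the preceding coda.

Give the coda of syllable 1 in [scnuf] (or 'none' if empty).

Vowels present: c, u; each is a nucleus, giving 2 syllables.
σ1/σ2 boundary: /n/ is a single consonant, so it becomes the next onset.
Putting it together: sc.nuf.
Syllable 1 is /sc/: onset /s/, nucleus /c/, coda ∅.

none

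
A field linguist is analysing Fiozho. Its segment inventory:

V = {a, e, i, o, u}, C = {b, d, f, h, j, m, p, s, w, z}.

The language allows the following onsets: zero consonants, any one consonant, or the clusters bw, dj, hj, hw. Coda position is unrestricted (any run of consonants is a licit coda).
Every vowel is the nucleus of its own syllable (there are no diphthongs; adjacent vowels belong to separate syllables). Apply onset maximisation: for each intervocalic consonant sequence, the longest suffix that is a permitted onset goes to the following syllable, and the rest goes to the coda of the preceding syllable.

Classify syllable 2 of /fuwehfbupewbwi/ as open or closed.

closed

Vowels present: u, e, u, e, i; each is a nucleus, giving 5 syllables.
V1 /u/ – V2 /e/: just /w/ — single C goes to the following onset.
V2 /e/ – V3 /u/: cluster /hfb/ — the longest permitted-onset suffix is /b/; onset = /b/, preceding coda = /hf/.
V3 /u/ – V4 /e/: /p/ is a single consonant, so it becomes the next onset.
V4 /e/ – V5 /i/: /wbw/; trying suffixes from longest down, /bw/ is the first permitted one, so coda /w/ | onset /bw/.
Syllabification: fu.wehf.bu.pew.bwi.
Syllable 2 is /wehf/ with coda /hf/, so it is closed.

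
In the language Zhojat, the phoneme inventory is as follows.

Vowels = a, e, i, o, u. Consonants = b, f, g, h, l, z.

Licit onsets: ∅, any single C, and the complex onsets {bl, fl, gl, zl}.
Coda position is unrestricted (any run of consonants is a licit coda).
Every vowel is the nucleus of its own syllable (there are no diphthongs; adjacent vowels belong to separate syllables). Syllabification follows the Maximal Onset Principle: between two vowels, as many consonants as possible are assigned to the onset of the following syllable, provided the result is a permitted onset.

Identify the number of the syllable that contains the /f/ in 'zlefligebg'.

2

Nuclei (vowels): e, i, e → 3 syllables.
V1 /e/ – V2 /i/: cluster /fl/ — /fl/ is itself a permitted onset, so the whole cluster goes right; preceding coda = ∅.
V2 /i/ – V3 /e/: just /g/ — single C goes to the following onset.
Syllabification: zle.fli.gebg.
The /f/ is in the onset of syllable 2 (/fli/).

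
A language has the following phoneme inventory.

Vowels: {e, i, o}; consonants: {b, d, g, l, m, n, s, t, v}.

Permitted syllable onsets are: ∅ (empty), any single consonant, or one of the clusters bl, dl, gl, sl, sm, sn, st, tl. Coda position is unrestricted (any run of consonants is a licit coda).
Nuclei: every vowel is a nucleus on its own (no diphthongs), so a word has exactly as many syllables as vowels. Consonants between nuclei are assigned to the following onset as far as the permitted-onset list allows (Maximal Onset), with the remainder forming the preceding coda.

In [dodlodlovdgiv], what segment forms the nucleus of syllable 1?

o

The vowels are o, o, o, i — 4 nuclei, so 4 syllables.
The first nucleus (vowel 1 from the left) is /o/.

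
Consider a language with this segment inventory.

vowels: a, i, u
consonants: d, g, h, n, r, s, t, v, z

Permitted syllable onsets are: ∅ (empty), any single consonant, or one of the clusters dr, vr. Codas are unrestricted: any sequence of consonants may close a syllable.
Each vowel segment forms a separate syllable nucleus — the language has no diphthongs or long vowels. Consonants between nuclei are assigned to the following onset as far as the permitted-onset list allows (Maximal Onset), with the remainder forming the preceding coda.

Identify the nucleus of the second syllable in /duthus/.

Vowels present: u, u; each is a nucleus, giving 2 syllables.
The second nucleus (vowel 2 from the left) is /u/.

u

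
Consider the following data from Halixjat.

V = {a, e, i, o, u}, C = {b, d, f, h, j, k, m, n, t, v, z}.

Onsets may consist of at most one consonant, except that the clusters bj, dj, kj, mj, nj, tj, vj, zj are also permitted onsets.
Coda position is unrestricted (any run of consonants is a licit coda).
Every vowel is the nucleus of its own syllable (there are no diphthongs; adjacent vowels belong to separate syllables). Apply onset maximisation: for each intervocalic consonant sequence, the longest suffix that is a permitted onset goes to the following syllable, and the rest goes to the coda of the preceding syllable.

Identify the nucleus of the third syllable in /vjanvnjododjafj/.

o

Vowels present: a, o, o, a; each is a nucleus, giving 4 syllables.
The third nucleus (vowel 3 from the left) is /o/.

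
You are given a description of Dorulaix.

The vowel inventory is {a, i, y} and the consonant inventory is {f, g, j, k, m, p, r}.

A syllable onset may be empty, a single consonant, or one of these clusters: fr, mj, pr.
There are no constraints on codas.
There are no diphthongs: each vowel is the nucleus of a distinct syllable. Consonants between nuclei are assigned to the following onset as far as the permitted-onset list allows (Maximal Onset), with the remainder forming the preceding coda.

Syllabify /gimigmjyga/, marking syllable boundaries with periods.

The vowels are i, i, y, a — 4 nuclei, so 4 syllables.
V1 /i/ – V2 /i/: /m/ is a single consonant, so it becomes the next onset.
V2 /i/ – V3 /y/: /gmj/ — longest licit onset from the right is /mj/, leaving /g/ as coda.
V3 /y/ – V4 /a/: /g/ → onset of the next syllable (single consonants are always licit onsets).

gi.mig.mjy.ga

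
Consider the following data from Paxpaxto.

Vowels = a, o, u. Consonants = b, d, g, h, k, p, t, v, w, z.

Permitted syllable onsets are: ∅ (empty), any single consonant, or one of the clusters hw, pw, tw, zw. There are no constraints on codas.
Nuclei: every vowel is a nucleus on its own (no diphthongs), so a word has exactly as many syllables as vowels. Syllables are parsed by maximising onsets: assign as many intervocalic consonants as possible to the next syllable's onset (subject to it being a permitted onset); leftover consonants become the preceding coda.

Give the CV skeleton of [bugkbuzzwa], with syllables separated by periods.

CVCC.CVC.CCV

Vowels present: u, u, a; each is a nucleus, giving 3 syllables.
Between /u/ (V1) and /u/ (V2): /gkb/ — longest licit onset from the right is /b/, leaving /gk/ as coda.
Between /u/ (V2) and /a/ (V3): cluster /zzw/ — the longest permitted-onset suffix is /zw/; onset = /zw/, preceding coda = /z/.
Result: bugk.buz.zwa.
Mapping each syllable to C/V: /bugk/ → CVCC, /buz/ → CVC, /zwa/ → CCV.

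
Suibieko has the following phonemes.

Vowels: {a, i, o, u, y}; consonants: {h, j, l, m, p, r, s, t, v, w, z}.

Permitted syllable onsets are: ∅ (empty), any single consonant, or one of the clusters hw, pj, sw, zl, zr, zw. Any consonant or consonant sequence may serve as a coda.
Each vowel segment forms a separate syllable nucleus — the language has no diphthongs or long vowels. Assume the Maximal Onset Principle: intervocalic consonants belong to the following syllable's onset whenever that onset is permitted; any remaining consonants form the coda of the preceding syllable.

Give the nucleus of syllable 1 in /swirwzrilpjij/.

Nuclei (vowels): i, i, i → 3 syllables.
The first nucleus (vowel 1 from the left) is /i/.

i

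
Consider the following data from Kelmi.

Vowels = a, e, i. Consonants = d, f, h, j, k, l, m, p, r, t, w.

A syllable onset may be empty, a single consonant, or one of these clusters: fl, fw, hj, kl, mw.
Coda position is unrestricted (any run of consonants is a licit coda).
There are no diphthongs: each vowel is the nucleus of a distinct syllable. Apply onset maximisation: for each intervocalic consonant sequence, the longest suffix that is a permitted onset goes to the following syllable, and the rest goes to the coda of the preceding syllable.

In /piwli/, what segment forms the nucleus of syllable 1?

Nuclei (vowels): i, i → 2 syllables.
The first nucleus (vowel 1 from the left) is /i/.

i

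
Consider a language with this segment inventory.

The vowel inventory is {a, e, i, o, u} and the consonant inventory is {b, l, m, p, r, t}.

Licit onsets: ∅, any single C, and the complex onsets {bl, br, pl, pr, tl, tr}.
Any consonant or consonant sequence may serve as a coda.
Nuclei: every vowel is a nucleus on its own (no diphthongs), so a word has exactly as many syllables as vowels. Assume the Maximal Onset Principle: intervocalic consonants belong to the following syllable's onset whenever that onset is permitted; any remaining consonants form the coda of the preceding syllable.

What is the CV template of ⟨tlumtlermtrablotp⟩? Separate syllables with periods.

CCVC.CCVCC.CCV.CCVCC

The vowels are u, e, a, o — 4 nuclei, so 4 syllables.
/u…e/ gap (V1→V2): /mtl/ — longest licit onset from the right is /tl/, leaving /m/ as coda.
/e…a/ gap (V2→V3): /rmtr/ splits as /rm/ + /tr/ (/tr/ is the longest suffix that is a licit onset).
/a…o/ gap (V3→V4): cluster /bl/ — /bl/ is itself a permitted onset, so the whole cluster goes right; preceding coda = ∅.
Putting it together: tlum.tlerm.tra.blotp.
Mapping each syllable to C/V: /tlum/ → CCVC, /tlerm/ → CCVCC, /tra/ → CCV, /blotp/ → CCVCC.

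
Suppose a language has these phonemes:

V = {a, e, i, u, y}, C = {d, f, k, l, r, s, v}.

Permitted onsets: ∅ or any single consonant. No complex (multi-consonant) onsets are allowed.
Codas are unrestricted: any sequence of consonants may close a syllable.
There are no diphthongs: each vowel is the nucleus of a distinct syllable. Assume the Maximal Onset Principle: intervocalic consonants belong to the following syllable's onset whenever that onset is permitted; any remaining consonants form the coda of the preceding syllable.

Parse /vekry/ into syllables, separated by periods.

vek.ry

Nuclei (vowels): e, y → 2 syllables.
/e…y/ gap (V1→V2): /kr/; trying suffixes from longest down, /r/ is the first permitted one, so coda /k/ | onset /r/.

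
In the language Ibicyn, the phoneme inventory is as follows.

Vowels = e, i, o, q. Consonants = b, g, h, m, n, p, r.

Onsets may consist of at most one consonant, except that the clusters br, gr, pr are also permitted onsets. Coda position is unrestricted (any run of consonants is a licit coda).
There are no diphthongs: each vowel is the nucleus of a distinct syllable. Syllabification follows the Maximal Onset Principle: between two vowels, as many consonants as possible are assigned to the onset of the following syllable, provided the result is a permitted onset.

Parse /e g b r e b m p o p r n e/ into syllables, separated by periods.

Nuclei (vowels): e, e, o, e → 4 syllables.
σ1/σ2 boundary: /gbr/ splits as /g/ + /br/ (/br/ is the longest suffix that is a licit onset).
σ2/σ3 boundary: /bmp/ — longest licit onset from the right is /p/, leaving /bm/ as coda.
σ3/σ4 boundary: cluster /prn/ — the longest permitted-onset suffix is /n/; onset = /n/, preceding coda = /pr/.

eg.brebm.popr.ne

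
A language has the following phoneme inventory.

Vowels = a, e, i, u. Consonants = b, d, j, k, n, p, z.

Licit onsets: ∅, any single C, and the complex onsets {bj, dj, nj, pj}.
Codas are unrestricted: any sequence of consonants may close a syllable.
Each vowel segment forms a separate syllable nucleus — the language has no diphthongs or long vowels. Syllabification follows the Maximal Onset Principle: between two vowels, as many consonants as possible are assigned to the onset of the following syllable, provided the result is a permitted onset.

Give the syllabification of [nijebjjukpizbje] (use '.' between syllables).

ni.jebj.juk.piz.bje

Vowels present: i, e, u, i, e; each is a nucleus, giving 5 syllables.
Between /i/ (V1) and /e/ (V2): /j/ → onset of the next syllable (single consonants are always licit onsets).
Between /e/ (V2) and /u/ (V3): /bjj/; trying suffixes from longest down, /j/ is the first permitted one, so coda /bj/ | onset /j/.
Between /u/ (V3) and /i/ (V4): /kp/ splits as /k/ + /p/ (/p/ is the longest suffix that is a licit onset).
Between /i/ (V4) and /e/ (V5): /zbj/; trying suffixes from longest down, /bj/ is the first permitted one, so coda /z/ | onset /bj/.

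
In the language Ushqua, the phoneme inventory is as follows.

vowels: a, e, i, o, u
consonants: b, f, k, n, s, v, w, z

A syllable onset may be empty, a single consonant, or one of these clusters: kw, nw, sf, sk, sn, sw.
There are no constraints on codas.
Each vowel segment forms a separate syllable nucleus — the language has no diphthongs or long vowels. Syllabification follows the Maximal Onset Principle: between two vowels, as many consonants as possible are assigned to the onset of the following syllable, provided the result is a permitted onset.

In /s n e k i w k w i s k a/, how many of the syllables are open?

Vowels present: e, i, i, a; each is a nucleus, giving 4 syllables.
σ1/σ2 boundary: /k/ is a single consonant, so it becomes the next onset.
σ2/σ3 boundary: cluster /wkw/ — the longest permitted-onset suffix is /kw/; onset = /kw/, preceding coda = /w/.
σ3/σ4 boundary: /sk/ is a licit onset in full, so it all attaches to the next syllable.
Syllabification: sne.kiw.kwi.ska.
Classifying each syllable: /sne/ (open), /kiw/ (closed), /kwi/ (open), /ska/ (open).
Open syllables: 3.

3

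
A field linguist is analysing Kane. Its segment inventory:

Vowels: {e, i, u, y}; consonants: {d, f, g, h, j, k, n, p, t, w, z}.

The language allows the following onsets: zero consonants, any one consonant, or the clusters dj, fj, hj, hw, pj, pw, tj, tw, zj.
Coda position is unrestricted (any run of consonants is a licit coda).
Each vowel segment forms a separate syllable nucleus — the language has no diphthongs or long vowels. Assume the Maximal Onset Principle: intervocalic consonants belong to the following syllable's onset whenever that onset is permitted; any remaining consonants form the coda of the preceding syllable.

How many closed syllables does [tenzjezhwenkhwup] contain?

4

The vowels are e, e, e, u — 4 nuclei, so 4 syllables.
Between /e/ (V1) and /e/ (V2): /nzj/ — longest licit onset from the right is /zj/, leaving /n/ as coda.
Between /e/ (V2) and /e/ (V3): /zhw/ — longest licit onset from the right is /hw/, leaving /z/ as coda.
Between /e/ (V3) and /u/ (V4): /nkhw/ splits as /nk/ + /hw/ (/hw/ is the longest suffix that is a licit onset).
Syllabification: ten.zjez.hwenk.hwup.
Classifying each syllable: /ten/ (closed), /zjez/ (closed), /hwenk/ (closed), /hwup/ (closed).
Closed syllables: 4.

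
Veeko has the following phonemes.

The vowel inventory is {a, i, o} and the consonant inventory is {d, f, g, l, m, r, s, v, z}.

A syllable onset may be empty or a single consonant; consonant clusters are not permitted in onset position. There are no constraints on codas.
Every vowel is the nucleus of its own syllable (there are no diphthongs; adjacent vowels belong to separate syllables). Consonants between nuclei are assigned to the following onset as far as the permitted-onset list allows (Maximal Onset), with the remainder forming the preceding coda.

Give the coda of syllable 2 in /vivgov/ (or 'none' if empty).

Vowels present: i, o; each is a nucleus, giving 2 syllables.
V1 /i/ – V2 /o/: /vg/ splits as /v/ + /g/ (/g/ is the longest suffix that is a licit onset).
Syllabification: viv.gov.
Syllable 2 is /gov/: onset /g/, nucleus /o/, coda /v/.

v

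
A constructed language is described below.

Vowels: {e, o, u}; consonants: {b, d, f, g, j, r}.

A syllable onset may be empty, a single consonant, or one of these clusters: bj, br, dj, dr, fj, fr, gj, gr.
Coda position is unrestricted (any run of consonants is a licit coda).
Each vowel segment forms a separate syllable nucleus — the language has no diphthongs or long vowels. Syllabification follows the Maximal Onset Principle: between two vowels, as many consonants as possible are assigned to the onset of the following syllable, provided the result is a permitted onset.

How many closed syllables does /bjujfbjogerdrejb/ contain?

3

Nuclei (vowels): u, o, e, e → 4 syllables.
Between /u/ (V1) and /o/ (V2): /jfbj/ splits as /jf/ + /bj/ (/bj/ is the longest suffix that is a licit onset).
Between /o/ (V2) and /e/ (V3): just /g/ — single C goes to the following onset.
Between /e/ (V3) and /e/ (V4): cluster /rdr/ — the longest permitted-onset suffix is /dr/; onset = /dr/, preceding coda = /r/.
Syllabification: bjujf.bjo.ger.drejb.
Classifying each syllable: /bjujf/ (closed), /bjo/ (open), /ger/ (closed), /drejb/ (closed).
Closed syllables: 3.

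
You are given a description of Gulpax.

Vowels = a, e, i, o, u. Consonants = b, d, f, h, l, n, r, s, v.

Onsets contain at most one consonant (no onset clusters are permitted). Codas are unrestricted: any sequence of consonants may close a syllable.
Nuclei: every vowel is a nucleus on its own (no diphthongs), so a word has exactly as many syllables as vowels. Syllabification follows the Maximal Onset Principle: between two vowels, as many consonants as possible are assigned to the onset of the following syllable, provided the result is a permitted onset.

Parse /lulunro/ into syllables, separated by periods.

lu.lun.ro

Nuclei (vowels): u, u, o → 3 syllables.
σ1/σ2 boundary: /l/ is a single consonant, so it becomes the next onset.
σ2/σ3 boundary: /nr/; trying suffixes from longest down, /r/ is the first permitted one, so coda /n/ | onset /r/.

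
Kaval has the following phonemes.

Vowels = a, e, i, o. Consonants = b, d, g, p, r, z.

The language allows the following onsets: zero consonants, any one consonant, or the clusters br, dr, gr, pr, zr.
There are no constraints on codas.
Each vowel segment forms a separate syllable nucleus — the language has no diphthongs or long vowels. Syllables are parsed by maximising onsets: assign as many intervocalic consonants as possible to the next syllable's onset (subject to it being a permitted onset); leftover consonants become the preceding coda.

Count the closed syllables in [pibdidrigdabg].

The vowels are i, i, i, a — 4 nuclei, so 4 syllables.
σ1/σ2 boundary: /bd/; trying suffixes from longest down, /d/ is the first permitted one, so coda /b/ | onset /d/.
σ2/σ3 boundary: /dr/ is a licit onset in full, so it all attaches to the next syllable.
σ3/σ4 boundary: /gd/ splits as /g/ + /d/ (/d/ is the longest suffix that is a licit onset).
Syllabification: pib.di.drig.dabg.
Classifying each syllable: /pib/ (closed), /di/ (open), /drig/ (closed), /dabg/ (closed).
Closed syllables: 3.

3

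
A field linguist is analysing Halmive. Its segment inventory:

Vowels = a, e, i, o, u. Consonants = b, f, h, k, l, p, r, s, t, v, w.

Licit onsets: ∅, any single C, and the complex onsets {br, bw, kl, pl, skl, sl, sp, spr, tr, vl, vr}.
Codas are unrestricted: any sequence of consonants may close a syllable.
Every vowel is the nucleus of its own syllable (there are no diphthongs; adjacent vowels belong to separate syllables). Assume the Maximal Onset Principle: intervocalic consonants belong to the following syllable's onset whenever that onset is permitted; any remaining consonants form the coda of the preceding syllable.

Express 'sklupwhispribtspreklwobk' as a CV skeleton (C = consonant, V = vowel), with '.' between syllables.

Nuclei (vowels): u, i, i, e, o → 5 syllables.
/u…i/ gap (V1→V2): /pwh/ splits as /pw/ + /h/ (/h/ is the longest suffix that is a licit onset).
/i…i/ gap (V2→V3): /spr/ is a licit onset in full, so it all attaches to the next syllable.
/i…e/ gap (V3→V4): /btspr/ splits as /bt/ + /spr/ (/spr/ is the longest suffix that is a licit onset).
/e…o/ gap (V4→V5): /klw/ splits as /kl/ + /w/ (/w/ is the longest suffix that is a licit onset).
Result: sklupw.hi.spribt.sprekl.wobk.
Mapping each syllable to C/V: /sklupw/ → CCCVCC, /hi/ → CV, /spribt/ → CCCVCC, /sprekl/ → CCCVCC, /wobk/ → CVCC.

CCCVCC.CV.CCCVCC.CCCVCC.CVCC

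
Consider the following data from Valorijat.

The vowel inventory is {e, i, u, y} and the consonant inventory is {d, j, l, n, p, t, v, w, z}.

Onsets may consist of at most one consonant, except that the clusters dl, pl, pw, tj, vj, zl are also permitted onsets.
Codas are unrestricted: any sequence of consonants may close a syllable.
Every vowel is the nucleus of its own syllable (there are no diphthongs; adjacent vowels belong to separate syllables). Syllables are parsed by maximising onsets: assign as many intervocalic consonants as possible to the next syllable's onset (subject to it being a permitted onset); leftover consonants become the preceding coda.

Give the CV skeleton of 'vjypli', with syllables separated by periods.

Nuclei (vowels): y, i → 2 syllables.
Between /y/ (V1) and /i/ (V2): /pl/ is a licit onset in full, so it all attaches to the next syllable.
So the parse is vjy.pli.
Mapping each syllable to C/V: /vjy/ → CCV, /pli/ → CCV.

CCV.CCV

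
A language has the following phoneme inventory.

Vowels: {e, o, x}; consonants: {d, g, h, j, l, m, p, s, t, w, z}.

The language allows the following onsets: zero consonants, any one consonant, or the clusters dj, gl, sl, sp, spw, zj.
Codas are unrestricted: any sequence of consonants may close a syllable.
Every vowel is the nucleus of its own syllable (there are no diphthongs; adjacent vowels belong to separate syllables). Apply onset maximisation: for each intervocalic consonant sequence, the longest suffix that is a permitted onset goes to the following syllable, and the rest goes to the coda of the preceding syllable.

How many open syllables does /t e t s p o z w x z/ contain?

Nuclei (vowels): e, o, x → 3 syllables.
σ1/σ2 boundary: cluster /tsp/ — the longest permitted-onset suffix is /sp/; onset = /sp/, preceding coda = /t/.
σ2/σ3 boundary: /zw/; trying suffixes from longest down, /w/ is the first permitted one, so coda /z/ | onset /w/.
So the parse is tet.spoz.wxz.
Classifying each syllable: /tet/ (closed), /spoz/ (closed), /wxz/ (closed).
Open syllables: 0.

0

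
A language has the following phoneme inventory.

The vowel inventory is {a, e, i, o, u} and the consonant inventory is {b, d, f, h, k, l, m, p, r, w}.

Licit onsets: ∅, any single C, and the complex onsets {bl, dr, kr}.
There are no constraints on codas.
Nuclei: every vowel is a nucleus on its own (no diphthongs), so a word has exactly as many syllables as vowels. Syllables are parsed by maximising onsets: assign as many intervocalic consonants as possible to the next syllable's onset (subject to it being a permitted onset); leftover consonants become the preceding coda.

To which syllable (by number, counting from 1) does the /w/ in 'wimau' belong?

Vowels present: i, a, u; each is a nucleus, giving 3 syllables.
V1 /i/ – V2 /a/: /m/ is a single consonant, so it becomes the next onset.
V2 /a/ – V3 /u/: no consonants, so the boundary falls immediately after /a/.
Result: wi.ma.u.
The /w/ is in the onset of syllable 1 (/wi/).

1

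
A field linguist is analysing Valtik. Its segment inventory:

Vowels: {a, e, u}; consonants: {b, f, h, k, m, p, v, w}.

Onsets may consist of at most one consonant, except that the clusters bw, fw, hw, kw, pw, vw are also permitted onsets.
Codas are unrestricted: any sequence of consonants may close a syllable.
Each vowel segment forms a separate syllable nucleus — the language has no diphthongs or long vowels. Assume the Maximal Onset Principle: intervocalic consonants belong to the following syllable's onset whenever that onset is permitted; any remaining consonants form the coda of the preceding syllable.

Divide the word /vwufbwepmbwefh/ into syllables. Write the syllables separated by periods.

vwuf.bwepm.bwefh

Vowels present: u, e, e; each is a nucleus, giving 3 syllables.
V1 /u/ – V2 /e/: /fbw/; trying suffixes from longest down, /bw/ is the first permitted one, so coda /f/ | onset /bw/.
V2 /e/ – V3 /e/: cluster /pmbw/ — the longest permitted-onset suffix is /bw/; onset = /bw/, preceding coda = /pm/.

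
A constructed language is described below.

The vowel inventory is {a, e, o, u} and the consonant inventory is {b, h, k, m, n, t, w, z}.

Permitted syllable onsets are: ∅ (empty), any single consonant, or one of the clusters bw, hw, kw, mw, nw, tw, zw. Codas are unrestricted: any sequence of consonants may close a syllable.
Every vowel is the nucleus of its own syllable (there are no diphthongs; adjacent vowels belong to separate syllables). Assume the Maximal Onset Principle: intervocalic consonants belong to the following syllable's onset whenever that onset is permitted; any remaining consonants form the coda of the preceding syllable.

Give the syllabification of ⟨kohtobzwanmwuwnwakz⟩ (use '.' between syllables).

Nuclei (vowels): o, o, a, u, a → 5 syllables.
V1 /o/ – V2 /o/: cluster /ht/ — the longest permitted-onset suffix is /t/; onset = /t/, preceding coda = /h/.
V2 /o/ – V3 /a/: cluster /bzw/ — the longest permitted-onset suffix is /zw/; onset = /zw/, preceding coda = /b/.
V3 /a/ – V4 /u/: /nmw/ — longest licit onset from the right is /mw/, leaving /n/ as coda.
V4 /u/ – V5 /a/: /wnw/ splits as /w/ + /nw/ (/nw/ is the longest suffix that is a licit onset).

koh.tob.zwan.mwuw.nwakz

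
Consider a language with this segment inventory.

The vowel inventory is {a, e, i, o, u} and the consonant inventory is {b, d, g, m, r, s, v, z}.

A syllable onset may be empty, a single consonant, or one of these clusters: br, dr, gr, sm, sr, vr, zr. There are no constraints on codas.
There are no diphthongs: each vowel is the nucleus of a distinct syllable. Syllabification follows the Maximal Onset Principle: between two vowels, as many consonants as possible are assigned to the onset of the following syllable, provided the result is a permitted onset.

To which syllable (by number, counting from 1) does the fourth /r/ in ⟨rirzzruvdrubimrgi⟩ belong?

3

Vowels present: i, u, u, i, i; each is a nucleus, giving 5 syllables.
Between /i/ (V1) and /u/ (V2): /rzzr/; trying suffixes from longest down, /zr/ is the first permitted one, so coda /rz/ | onset /zr/.
Between /u/ (V2) and /u/ (V3): /vdr/ splits as /v/ + /dr/ (/dr/ is the longest suffix that is a licit onset).
Between /u/ (V3) and /i/ (V4): just /b/ — single C goes to the following onset.
Between /i/ (V4) and /i/ (V5): /mrg/ splits as /mr/ + /g/ (/g/ is the longest suffix that is a licit onset).
Syllabification: rirz.zruv.dru.bimr.gi.
The fourth /r/ is in the onset of syllable 3 (/dru/).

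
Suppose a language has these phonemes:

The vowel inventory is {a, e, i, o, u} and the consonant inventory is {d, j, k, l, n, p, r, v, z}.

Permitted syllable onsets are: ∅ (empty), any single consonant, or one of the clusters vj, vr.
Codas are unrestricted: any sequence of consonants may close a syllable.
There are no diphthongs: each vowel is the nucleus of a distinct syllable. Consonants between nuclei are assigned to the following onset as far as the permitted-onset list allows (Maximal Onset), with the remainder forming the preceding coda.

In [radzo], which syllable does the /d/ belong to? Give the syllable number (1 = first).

1

Vowels present: a, o; each is a nucleus, giving 2 syllables.
V1 /a/ – V2 /o/: cluster /dz/ — the longest permitted-onset suffix is /z/; onset = /z/, preceding coda = /d/.
Putting it together: rad.zo.
The /d/ is in the coda of syllable 1 (/rad/).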